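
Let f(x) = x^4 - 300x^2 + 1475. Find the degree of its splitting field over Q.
[K : Q] = 4

Solving the quadratic in x^2: x^2 = (300 ± √(300^2 - 4·1475))/2 = (300 ± √84100)/2 = (300 ± 290)/2, giving x^2 = 5 or x^2 = 295. So f(x) = (x^2 - 5)(x^2 - 295) and the roots of f are ±√5, ±√295. Hence the splitting field is K = Q(√5, √295). Since 5 and 295 are distinct squarefree integers > 1, their product 1475 is not a perfect square, so √295 ∉ Q(√5). By the tower law [K:Q] = [Q(√5,√295):Q(√5)] · [Q(√5):Q] = 2 · 2 = 4.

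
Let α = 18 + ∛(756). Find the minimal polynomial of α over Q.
m_α(x) = x^3 - 54x^2 + 972x - 6588

Set β = α - 18 = ∛(756), so β^3 = 756. Then (α - 18)^3 - 756 = 0, i.e. α is a root of g(x) = (x - 18)^3 - 756 = x^3 - 54x^2 + 972x - 6588. Since g(x) = h(x - 18) where h(x) = x^3 - 756, and h is irreducible over Q (because 756 is not a perfect cube, so h has no rational root, and a monic cubic with no rational root is irreducible), g is also irreducible (irreducibility is preserved under the substitution x → x - 18). Hence m_α(x) = x^3 - 54x^2 + 972x - 6588.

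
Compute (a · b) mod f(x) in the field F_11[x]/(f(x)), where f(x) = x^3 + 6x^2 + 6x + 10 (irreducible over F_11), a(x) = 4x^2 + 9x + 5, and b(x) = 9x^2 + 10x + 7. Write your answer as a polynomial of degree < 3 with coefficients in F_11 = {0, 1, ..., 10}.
a · b ≡ 4x + 6 (mod f(x))

Multiply in F_11[x]: a(x)·b(x) = (4x^2 + 9x + 5)·(9x^2 + 10x + 7) = 3x^4 + 9x^2 + 3x + 2. This has degree ≥ 3, so divide by f(x) over F_11: 3x^4 + 9x^2 + 3x + 2 = (3x + 4)·(x^3 + 6x^2 + 6x + 10) + (4x + 6). Hence a·b ≡ 4x + 6 (mod f). (F_11[x]/(f) is a field with 11^3 = 1331 elements since f is irreducible of degree 3.)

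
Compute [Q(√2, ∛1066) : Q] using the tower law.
[Q(√2, ∛1066) : Q] = 6

Let L = Q(√2, ∛1066). Since Q(√2) ⊂ L and [Q(√2):Q] = 2, the tower law gives 2 | [L:Q]. Likewise Q(∛1066) ⊂ L with [Q(∛1066):Q] = 3 (because 1066 is not a perfect cube), so 3 | [L:Q]. As gcd(2,3) = 1, [L:Q] is divisible by 6. Conversely L is generated over Q by √2 and ∛1066, so [L:Q] ≤ 2·3 = 6. Therefore [Q(√2, ∛1066) : Q] = 6.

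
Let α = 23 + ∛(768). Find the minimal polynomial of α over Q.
m_α(x) = x^3 - 69x^2 + 1587x - 12935

Set β = α - 23 = ∛(768), so β^3 = 768. Then (α - 23)^3 - 768 = 0, i.e. α is a root of g(x) = (x - 23)^3 - 768 = x^3 - 69x^2 + 1587x - 12935. Since g(x) = h(x - 23) where h(x) = x^3 - 768, and h is irreducible over Q (because 768 is not a perfect cube, so h has no rational root, and a monic cubic with no rational root is irreducible), g is also irreducible (irreducibility is preserved under the substitution x → x - 23). Hence m_α(x) = x^3 - 69x^2 + 1587x - 12935.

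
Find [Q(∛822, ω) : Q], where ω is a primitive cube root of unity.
[Q(∛822, ω) : Q] = 6

[Q(∛822):Q] = 3 (min poly x^3 - 822, irreducible since 822 is not a perfect cube). [Q(ω):Q] = 2 (min poly x^2 + x + 1). Since Q(∛822) ⊂ R and ω ∉ R, we have ω ∉ Q(∛822), so x^2 + x + 1 remains irreducible over Q(∛822) and [Q(∛822, ω) : Q(∛822)] = 2. By the tower law, [Q(∛822, ω) : Q] = 3 · 2 = 6. (In fact Q(∛822, ω) is the splitting field of x^3 - 822 over Q.)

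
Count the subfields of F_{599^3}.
F_{599^3} has 2 subfields

The subfields of F_{p^n} are exactly the fields F_{p^d} for d | n (each is the fixed field of the unique index-d subgroup of Gal(F_{p^n}/F_p) ≅ Z/nZ). The divisors of n = 3 are {1, 3}, giving 2 subfields: F_{599^1}, F_{599^3}.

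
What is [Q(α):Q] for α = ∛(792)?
[Q(α):Q] = 3

The minimal polynomial of α is x^3 - 792, irreducible over Q since 792 is not a perfect cube (so x^3 - 792 has no rational root). Hence [Q(α):Q] = deg(m_α) = 3.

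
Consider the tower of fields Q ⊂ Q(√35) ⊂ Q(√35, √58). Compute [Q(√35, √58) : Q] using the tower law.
[Q(√35, √58) : Q] = 4

[Q(√35):Q] = 2 (min poly x^2 - 35, irreducible since 35 is squarefree > 1). For the top step, suppose √58 ∈ Q(√35), say √58 = c + d√35 with c, d ∈ Q. Squaring: 58 = c^2 + 35d^2 + 2cd√35. Since √35 ∉ Q this forces 2cd = 0. If d = 0 then √58 = c ∈ Q, contradicting 58 squarefree > 1. If c = 0 then 58 = 35d^2, so 35·58 = (35d)^2 is a perfect square in Q — but 35·58 = 2030 is not a perfect square (since 35 and 58 are distinct squarefree integers). Contradiction. Hence √58 ∉ Q(√35), so x^2 - 58 stays irreducible over Q(√35) and [Q(√35, √58) : Q(√35)] = 2. By the tower law, [Q(√35, √58) : Q] = 2 · 2 = 4.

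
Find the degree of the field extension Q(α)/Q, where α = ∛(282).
[Q(α):Q] = 3

The minimal polynomial of α is x^3 - 282, irreducible over Q since 282 is not a perfect cube (so x^3 - 282 has no rational root). Hence [Q(α):Q] = deg(m_α) = 3.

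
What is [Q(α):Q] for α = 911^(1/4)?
[Q(α):Q] = 4

α is a root of x^4 - 911. By Eisenstein's criterion at the prime p = 911 (which divides the constant term 911 but p^2 = 829921 does not, since 911 is squarefree), x^4 - 911 is irreducible over Q. Hence [Q(α):Q] = 4.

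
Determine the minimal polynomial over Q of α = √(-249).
m_α(x) = x^2 + 249

α satisfies α^2 + 249 = 0, so x^2 + 249 annihilates α. Since d = -249 is squarefree and ≠ 1, it is not a perfect square in Q, so x^2 + 249 has no rational root and is therefore irreducible over Q (a degree-2 polynomial over a field is irreducible iff it has no root). Hence m_α(x) = x^2 + 249.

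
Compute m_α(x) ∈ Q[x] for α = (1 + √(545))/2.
m_α(x) = x^2 - x - 136

From 2α - 1 = √(545), squaring gives (2α - 1)^2 = 545, i.e. 4α^2 - 4α + 1 = 545, so α^2 - α + (1 - 545)/4 = 0. Since 545 ≡ 1 (mod 4), (1 - 545)/4 = -136 ∈ Z. The polynomial x^2 - x - 136 has discriminant 1 - 4·(-136) = 545, which is not a perfect square in Q (d = 545 is squarefree and ≠ 1), so x^2 - x - 136 is irreducible over Q. It is the minimal polynomial of α.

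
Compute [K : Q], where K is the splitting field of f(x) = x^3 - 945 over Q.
[K : Q] = 6

The roots of x^3 - 945 are ∛945, ω∛945, ω^2∛945 where ω = e^(2πi/3) is a primitive cube root of unity, so K = Q(∛945, ω). Now [Q(∛945):Q] = 3 (since 945 is not a perfect cube, x^3 - 945 is irreducible) and [Q(ω):Q] = 2. Both 2 and 3 divide [K:Q], and [K:Q] ≤ 3·2 = 6, so [K:Q] = 6. (Equivalently: Q(∛945) ⊂ R but ω ∉ R, so [K : Q(∛945)] = 2.)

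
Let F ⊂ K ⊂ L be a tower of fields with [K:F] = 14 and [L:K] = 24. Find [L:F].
[L:F] = 336

The tower law says that for any tower of field extensions F ⊂ K ⊂ L with finite degrees, [L:F] = [L:K] · [K:F]. Here this gives [L:F] = 24 · 14 = 336.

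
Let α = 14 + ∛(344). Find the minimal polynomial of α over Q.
m_α(x) = x^3 - 42x^2 + 588x - 3088

Set β = α - 14 = ∛(344), so β^3 = 344. Then (α - 14)^3 - 344 = 0, i.e. α is a root of g(x) = (x - 14)^3 - 344 = x^3 - 42x^2 + 588x - 3088. Since g(x) = h(x - 14) where h(x) = x^3 - 344, and h is irreducible over Q (because 344 is not a perfect cube, so h has no rational root, and a monic cubic with no rational root is irreducible), g is also irreducible (irreducibility is preserved under the substitution x → x - 14). Hence m_α(x) = x^3 - 42x^2 + 588x - 3088.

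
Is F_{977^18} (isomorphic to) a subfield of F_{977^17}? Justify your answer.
No: F_{977^18} is not a subfield of F_{977^17}

F_{p^m} embeds in F_{p^n} iff m | n. Here 18 ∤ 17 (since 17 = 0·18 + 17 with remainder 17 ≠ 0), so F_{977^18} is not a subfield of F_{977^17}. Equivalently: if it were, the tower law would give 18 = [F_{977^18}:F_977] dividing [F_{977^17}:F_977] = 17, contradiction.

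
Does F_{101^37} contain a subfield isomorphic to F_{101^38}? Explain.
No: F_{101^38} is not a subfield of F_{101^37}

F_{p^m} embeds in F_{p^n} iff m | n. Here 38 ∤ 37 (since 37 = 0·38 + 37 with remainder 37 ≠ 0), so F_{101^38} is not a subfield of F_{101^37}. Equivalently: if it were, the tower law would give 38 = [F_{101^38}:F_101] dividing [F_{101^37}:F_101] = 37, contradiction.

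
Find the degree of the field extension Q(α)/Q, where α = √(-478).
[Q(α):Q] = 2

[Q(α):Q] equals the degree of the minimal polynomial of α. Here α^2 = -478 and x^2 + 478 is irreducible (d = -478 is squarefree, ≠ 1, hence not a square), so deg(m_α) = 2. Thus [Q(α):Q] = 2.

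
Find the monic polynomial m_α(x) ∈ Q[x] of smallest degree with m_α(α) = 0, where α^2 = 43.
m_α(x) = x^2 - 43

α satisfies α^2 - 43 = 0, so x^2 - 43 annihilates α. Since d = 43 is squarefree and ≠ 1, it is not a perfect square in Q, so x^2 - 43 has no rational root and is therefore irreducible over Q (a degree-2 polynomial over a field is irreducible iff it has no root). Hence m_α(x) = x^2 - 43.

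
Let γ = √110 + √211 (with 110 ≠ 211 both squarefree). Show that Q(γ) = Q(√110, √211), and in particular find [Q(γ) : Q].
[Q(γ) : Q] = 4 (equivalently, Q(γ) = Q(√110, √211))

Obviously Q(γ) ⊆ Q(√110, √211), and [Q(√110, √211):Q] = 4 (since 110, 211 are distinct squarefree integers > 1 with 23210 not a perfect square). To show equality we compute the minimal polynomial of γ. From γ = √110 + √211: γ^2 = 110 + 2√(23210) + 211 = 321 + 2√(23210), so γ^2 - 321 = 2√(23210); squaring, (γ^2 - 321)^2 = 4·23210, i.e. γ^4 - 642γ^2 + 103041 - 92840 = 0, i.e. γ^4 - 642γ^2 + 10201 = 0. So γ is a root of x^4 - 642x^2 + 10201. This polynomial is irreducible over Q: it has no rational root (each ±√110 ± √211 is irrational), and any factorization into two quadratics over Q would force √(23210) ∈ Q (pairing opposite roots) or √110, √211 ∈ Q (other pairings), all impossible. Hence [Q(γ):Q] = 4 = [Q(√110, √211):Q], so Q(γ) = Q(√110, √211).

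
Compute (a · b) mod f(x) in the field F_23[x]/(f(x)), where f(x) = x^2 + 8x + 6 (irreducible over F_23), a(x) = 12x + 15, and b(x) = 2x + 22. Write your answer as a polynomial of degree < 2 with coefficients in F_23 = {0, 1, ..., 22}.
a · b ≡ 10x + 2 (mod f(x))

Multiply in F_23[x]: a(x)·b(x) = (12x + 15)·(2x + 22) = x^2 + 18x + 8. This has degree ≥ 2, so divide by f(x) over F_23: x^2 + 18x + 8 = (1)·(x^2 + 8x + 6) + (10x + 2). Hence a·b ≡ 10x + 2 (mod f). (F_23[x]/(f) is a field with 23^2 = 529 elements since f is irreducible of degree 2.)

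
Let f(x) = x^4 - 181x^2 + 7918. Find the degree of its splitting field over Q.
[K : Q] = 4

Solving the quadratic in x^2: x^2 = (181 ± √(181^2 - 4·7918))/2 = (181 ± √1089)/2 = (181 ± 33)/2, giving x^2 = 107 or x^2 = 74. So f(x) = (x^2 - 107)(x^2 - 74) and the roots of f are ±√107, ±√74. Hence the splitting field is K = Q(√107, √74). Since 107 and 74 are distinct squarefree integers > 1, their product 7918 is not a perfect square, so √74 ∉ Q(√107). By the tower law [K:Q] = [Q(√107,√74):Q(√107)] · [Q(√107):Q] = 2 · 2 = 4.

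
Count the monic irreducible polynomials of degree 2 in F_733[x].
There are 268278 monic irreducible polynomials of degree 2 over F_733

Each element of F_{733^2} that lies in no proper subfield is a root of exactly one monic irreducible of degree 2 over F_733, and each such polynomial has 2 distinct roots in F_{733^2}. By Möbius inversion the count is N_733(2) = (1/2) Σ_{d|2} μ(2/d) · 733^d = (1/2)(μ(2)·733^1 + μ(1)·733^2) = 536556/2 = 268278.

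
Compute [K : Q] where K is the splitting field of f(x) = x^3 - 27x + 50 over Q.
[K : Q] = 6

By the rational root test, any rational root of the monic integer polynomial f(x) = x^3 - 27x + 50 must be an integer dividing the constant term 50, i.e. one of ±{1, 2, 5, 10, 25, 50}. Evaluating: f(1) = 24, f(-1) = 76, f(2) = 4, f(-2) = 96, f(5) = 40, f(-5) = 60, f(10) = 780, f(-10) = -680, f(25) = 15000, f(-25) = -14900, f(50) = 123700, f(-50) = -123600; none is 0, so f has no rational root and is therefore irreducible over Q (a cubic with no linear factor over a field is irreducible). For an irreducible cubic, the Galois group is A_3 or S_3 according as the discriminant disc(f) = -4a^3 - 27b^2 = -4·(-27)^3 - 27·(50)^2 = 11232 is or is not a square in Q. Here disc(f) = 11232 is not a perfect square in Q, so the Galois group of f over Q is not contained in A_3 and must be all of S_3. The splitting field has degree |S_3| = 6 over Q, so [K : Q] = 6.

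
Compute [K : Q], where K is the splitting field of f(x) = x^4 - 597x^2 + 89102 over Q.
[K : Q] = 4

Solving the quadratic in x^2: x^2 = (597 ± √(597^2 - 4·89102))/2 = (597 ± √1)/2 = (597 ± 1)/2, giving x^2 = 299 or x^2 = 298. So f(x) = (x^2 - 299)(x^2 - 298) and the roots of f are ±√299, ±√298. Hence the splitting field is K = Q(√299, √298). Since 299 and 298 are distinct squarefree integers > 1, their product 89102 is not a perfect square, so √298 ∉ Q(√299). By the tower law [K:Q] = [Q(√299,√298):Q(√299)] · [Q(√299):Q] = 2 · 2 = 4.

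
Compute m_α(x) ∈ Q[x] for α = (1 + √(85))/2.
m_α(x) = x^2 - x - 21

From 2α - 1 = √(85), squaring gives (2α - 1)^2 = 85, i.e. 4α^2 - 4α + 1 = 85, so α^2 - α + (1 - 85)/4 = 0. Since 85 ≡ 1 (mod 4), (1 - 85)/4 = -21 ∈ Z. The polynomial x^2 - x - 21 has discriminant 1 - 4·(-21) = 85, which is not a perfect square in Q (d = 85 is squarefree and ≠ 1), so x^2 - x - 21 is irreducible over Q. It is the minimal polynomial of α.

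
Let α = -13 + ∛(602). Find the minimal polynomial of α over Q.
m_α(x) = x^3 + 39x^2 + 507x + 1595

Set β = α + 13 = ∛(602), so β^3 = 602. Then (α + 13)^3 - 602 = 0, i.e. α is a root of g(x) = (x + 13)^3 - 602 = x^3 + 39x^2 + 507x + 1595. Since g(x) = h(x + 13) where h(x) = x^3 - 602, and h is irreducible over Q (because 602 is not a perfect cube, so h has no rational root, and a monic cubic with no rational root is irreducible), g is also irreducible (irreducibility is preserved under the substitution x → x + 13). Hence m_α(x) = x^3 + 39x^2 + 507x + 1595.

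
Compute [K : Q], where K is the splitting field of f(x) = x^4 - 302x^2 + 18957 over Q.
[K : Q] = 4

Solving the quadratic in x^2: x^2 = (302 ± √(302^2 - 4·18957))/2 = (302 ± √15376)/2 = (302 ± 124)/2, giving x^2 = 89 or x^2 = 213. So f(x) = (x^2 - 89)(x^2 - 213) and the roots of f are ±√89, ±√213. Hence the splitting field is K = Q(√89, √213). Since 89 and 213 are distinct squarefree integers > 1, their product 18957 is not a perfect square, so √213 ∉ Q(√89). By the tower law [K:Q] = [Q(√89,√213):Q(√89)] · [Q(√89):Q] = 2 · 2 = 4.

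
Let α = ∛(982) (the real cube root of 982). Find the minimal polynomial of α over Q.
m_α(x) = x^3 - 982

α satisfies α^3 = 982, so x^3 - 982 annihilates α. By the rational root test, a rational root p/q (in lowest terms) of x^3 - 982 would satisfy p^3 = 982 q^3, forcing q = 1 and p^3 = 982; but 982 is not a perfect cube, contradiction. A monic cubic over Q with no rational root is irreducible (any nontrivial factorization would include a linear factor). Hence x^3 - 982 is the minimal polynomial of α, and in particular [Q(α):Q] = 3.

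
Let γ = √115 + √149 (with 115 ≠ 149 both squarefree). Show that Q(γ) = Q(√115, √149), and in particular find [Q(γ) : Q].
[Q(γ) : Q] = 4 (equivalently, Q(γ) = Q(√115, √149))

Obviously Q(γ) ⊆ Q(√115, √149), and [Q(√115, √149):Q] = 4 (since 115, 149 are distinct squarefree integers > 1 with 17135 not a perfect square). To show equality we compute the minimal polynomial of γ. From γ = √115 + √149: γ^2 = 115 + 2√(17135) + 149 = 264 + 2√(17135), so γ^2 - 264 = 2√(17135); squaring, (γ^2 - 264)^2 = 4·17135, i.e. γ^4 - 528γ^2 + 69696 - 68540 = 0, i.e. γ^4 - 528γ^2 + 1156 = 0. So γ is a root of x^4 - 528x^2 + 1156. This polynomial is irreducible over Q: it has no rational root (each ±√115 ± √149 is irrational), and any factorization into two quadratics over Q would force √(17135) ∈ Q (pairing opposite roots) or √115, √149 ∈ Q (other pairings), all impossible. Hence [Q(γ):Q] = 4 = [Q(√115, √149):Q], so Q(γ) = Q(√115, √149).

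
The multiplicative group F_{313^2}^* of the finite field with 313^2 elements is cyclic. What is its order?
|F_{313^2}^*| = 97968

F_{313^2} has 313^2 = 97969 elements; its multiplicative group consists of all nonzero elements, so |F_{313^2}^*| = 97969 - 1 = 97968. (It is cyclic since any finite subgroup of the multiplicative group of a field is cyclic.)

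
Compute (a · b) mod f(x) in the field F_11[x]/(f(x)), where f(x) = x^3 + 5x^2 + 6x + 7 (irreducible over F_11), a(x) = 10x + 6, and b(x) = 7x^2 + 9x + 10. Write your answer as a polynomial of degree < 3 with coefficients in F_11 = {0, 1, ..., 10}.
a · b ≡ 2x^2 + 9x + 10 (mod f(x))

Multiply in F_11[x]: a(x)·b(x) = (10x + 6)·(7x^2 + 9x + 10) = 4x^3 + 5. This has degree ≥ 3, so divide by f(x) over F_11: 4x^3 + 5 = (4)·(x^3 + 5x^2 + 6x + 7) + (2x^2 + 9x + 10). Hence a·b ≡ 2x^2 + 9x + 10 (mod f). (F_11[x]/(f) is a field with 11^3 = 1331 elements since f is irreducible of degree 3.)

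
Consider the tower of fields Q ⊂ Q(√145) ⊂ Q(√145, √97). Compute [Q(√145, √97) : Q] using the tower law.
[Q(√145, √97) : Q] = 4

[Q(√145):Q] = 2 (min poly x^2 - 145, irreducible since 145 is squarefree > 1). For the top step, suppose √97 ∈ Q(√145), say √97 = c + d√145 with c, d ∈ Q. Squaring: 97 = c^2 + 145d^2 + 2cd√145. Since √145 ∉ Q this forces 2cd = 0. If d = 0 then √97 = c ∈ Q, contradicting 97 squarefree > 1. If c = 0 then 97 = 145d^2, so 145·97 = (145d)^2 is a perfect square in Q — but 145·97 = 14065 is not a perfect square (since 145 and 97 are distinct squarefree integers). Contradiction. Hence √97 ∉ Q(√145), so x^2 - 97 stays irreducible over Q(√145) and [Q(√145, √97) : Q(√145)] = 2. By the tower law, [Q(√145, √97) : Q] = 2 · 2 = 4.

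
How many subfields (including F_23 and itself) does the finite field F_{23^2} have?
F_{23^2} has 2 subfields

The subfields of F_{p^n} are exactly the fields F_{p^d} for d | n (each is the fixed field of the unique index-d subgroup of Gal(F_{p^n}/F_p) ≅ Z/nZ). The divisors of n = 2 are {1, 2}, giving 2 subfields: F_{23^1}, F_{23^2}.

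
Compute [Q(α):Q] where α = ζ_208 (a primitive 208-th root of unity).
[Q(α):Q] = 96

The minimal polynomial of ζ_208 over Q is the 208-th cyclotomic polynomial Φ_208(x), which is irreducible over Q and has degree φ(208) = 96. Hence [Q(α):Q] = φ(208) = 96.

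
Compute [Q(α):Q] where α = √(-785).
[Q(α):Q] = 2

[Q(α):Q] equals the degree of the minimal polynomial of α. Here α^2 = -785 and x^2 + 785 is irreducible (d = -785 is squarefree, ≠ 1, hence not a square), so deg(m_α) = 2. Thus [Q(α):Q] = 2.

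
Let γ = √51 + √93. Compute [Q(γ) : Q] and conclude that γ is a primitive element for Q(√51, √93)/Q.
[Q(γ) : Q] = 4 (equivalently, Q(γ) = Q(√51, √93))

Obviously Q(γ) ⊆ Q(√51, √93), and [Q(√51, √93):Q] = 4 (since 51, 93 are distinct squarefree integers > 1 with 4743 not a perfect square). To show equality we compute the minimal polynomial of γ. From γ = √51 + √93: γ^2 = 51 + 2√(4743) + 93 = 144 + 2√(4743), so γ^2 - 144 = 2√(4743); squaring, (γ^2 - 144)^2 = 4·4743, i.e. γ^4 - 288γ^2 + 20736 - 18972 = 0, i.e. γ^4 - 288γ^2 + 1764 = 0. So γ is a root of x^4 - 288x^2 + 1764. This polynomial is irreducible over Q: it has no rational root (each ±√51 ± √93 is irrational), and any factorization into two quadratics over Q would force √(4743) ∈ Q (pairing opposite roots) or √51, √93 ∈ Q (other pairings), all impossible. Hence [Q(γ):Q] = 4 = [Q(√51, √93):Q], so Q(γ) = Q(√51, √93).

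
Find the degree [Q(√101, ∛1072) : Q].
[Q(√101, ∛1072) : Q] = 6

Let L = Q(√101, ∛1072). Since Q(√101) ⊂ L and [Q(√101):Q] = 2, the tower law gives 2 | [L:Q]. Likewise Q(∛1072) ⊂ L with [Q(∛1072):Q] = 3 (because 1072 is not a perfect cube), so 3 | [L:Q]. As gcd(2,3) = 1, [L:Q] is divisible by 6. Conversely L is generated over Q by √101 and ∛1072, so [L:Q] ≤ 2·3 = 6. Therefore [Q(√101, ∛1072) : Q] = 6.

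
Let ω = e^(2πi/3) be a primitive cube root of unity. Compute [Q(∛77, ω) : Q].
[Q(∛77, ω) : Q] = 6

[Q(∛77):Q] = 3 (min poly x^3 - 77, irreducible since 77 is not a perfect cube). [Q(ω):Q] = 2 (min poly x^2 + x + 1). Since Q(∛77) ⊂ R and ω ∉ R, we have ω ∉ Q(∛77), so x^2 + x + 1 remains irreducible over Q(∛77) and [Q(∛77, ω) : Q(∛77)] = 2. By the tower law, [Q(∛77, ω) : Q] = 3 · 2 = 6. (In fact Q(∛77, ω) is the splitting field of x^3 - 77 over Q.)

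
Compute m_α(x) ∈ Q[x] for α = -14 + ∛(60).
m_α(x) = x^3 + 42x^2 + 588x + 2684

Set β = α + 14 = ∛(60), so β^3 = 60. Then (α + 14)^3 - 60 = 0, i.e. α is a root of g(x) = (x + 14)^3 - 60 = x^3 + 42x^2 + 588x + 2684. Since g(x) = h(x + 14) where h(x) = x^3 - 60, and h is irreducible over Q (because 60 is not a perfect cube, so h has no rational root, and a monic cubic with no rational root is irreducible), g is also irreducible (irreducibility is preserved under the substitution x → x + 14). Hence m_α(x) = x^3 + 42x^2 + 588x + 2684.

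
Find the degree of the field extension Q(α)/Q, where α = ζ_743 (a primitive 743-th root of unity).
[Q(α):Q] = 742

The minimal polynomial of ζ_743 over Q is the 743-th cyclotomic polynomial Φ_743(x), which is irreducible over Q and has degree φ(743) = 742. Hence [Q(α):Q] = φ(743) = 742.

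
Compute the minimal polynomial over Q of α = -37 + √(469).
m_α(x) = x^2 + 74x + 900

From α + 37 = √(469), squaring gives (α + 37)^2 = 469, i.e. α^2 + 74α + 1369 = 469, so α^2 + 74α + 900 = 0. The discriminant of x^2 + 74x + 900 is (74)^2 - 4·(900) = 5476 - 3600 = 1876, and 4·(469) is not a perfect square in Q since 469 is squarefree and ≠ 1. Hence x^2 + 74x + 900 is irreducible over Q and is the minimal polynomial of α.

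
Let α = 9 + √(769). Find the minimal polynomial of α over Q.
m_α(x) = x^2 - 18x - 688

From α - 9 = √(769), squaring gives (α - 9)^2 = 769, i.e. α^2 - 18α + 81 = 769, so α^2 - 18α - 688 = 0. The discriminant of x^2 - 18x - 688 is (-18)^2 - 4·(-688) = 324 + 2752 = 3076, and 4·(769) is not a perfect square in Q since 769 is squarefree and ≠ 1. Hence x^2 - 18x - 688 is irreducible over Q and is the minimal polynomial of α.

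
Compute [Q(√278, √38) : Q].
[Q(√278, √38) : Q] = 4

[Q(√278):Q] = 2 (min poly x^2 - 278, irreducible since 278 is squarefree > 1). For the top step, suppose √38 ∈ Q(√278), say √38 = c + d√278 with c, d ∈ Q. Squaring: 38 = c^2 + 278d^2 + 2cd√278. Since √278 ∉ Q this forces 2cd = 0. If d = 0 then √38 = c ∈ Q, contradicting 38 squarefree > 1. If c = 0 then 38 = 278d^2, so 278·38 = (278d)^2 is a perfect square in Q — but 278·38 = 10564 is not a perfect square (since 278 and 38 are distinct squarefree integers). Contradiction. Hence √38 ∉ Q(√278), so x^2 - 38 stays irreducible over Q(√278) and [Q(√278, √38) : Q(√278)] = 2. By the tower law, [Q(√278, √38) : Q] = 2 · 2 = 4.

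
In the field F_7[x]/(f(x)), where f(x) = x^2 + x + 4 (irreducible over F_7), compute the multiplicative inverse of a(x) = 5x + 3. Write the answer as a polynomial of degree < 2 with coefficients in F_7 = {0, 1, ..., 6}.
a(x)^(-1) ≡ 3x + 4 (mod f(x))

Since f is irreducible over F_7, F_7[x]/(f) is a field and a(x) ≠ 0 has an inverse. Apply the extended Euclidean algorithm to f(x) and a(x) in F_7[x]: f(x) = (3x + 4)·a(x) + (6). The last nonzero remainder is the constant 6 = gcd(f, a) in F_7. Back-substituting through the division chain expresses 6 = s(x)·a(x) + t(x)·f(x) with s(x) ≡ 4x + 3 (mod f), so (4x + 3)·a(x) ≡ 6 (mod f). Multiplying by 6^(-1) ≡ 6 in F_7 gives a(x)^(-1) ≡ 6·(4x + 3) ≡ 3x + 4 (mod f). Check: (5x + 3)·(3x + 4) = x^2 + x + 5 ≡ 1 (mod x^2 + x + 4).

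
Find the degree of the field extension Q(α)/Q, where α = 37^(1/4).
[Q(α):Q] = 4

α is a root of x^4 - 37. By Eisenstein's criterion at the prime p = 37 (which divides the constant term 37 but p^2 = 1369 does not, since 37 is squarefree), x^4 - 37 is irreducible over Q. Hence [Q(α):Q] = 4.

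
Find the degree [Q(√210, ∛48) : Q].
[Q(√210, ∛48) : Q] = 6

Let L = Q(√210, ∛48). Since Q(√210) ⊂ L and [Q(√210):Q] = 2, the tower law gives 2 | [L:Q]. Likewise Q(∛48) ⊂ L with [Q(∛48):Q] = 3 (because 48 is not a perfect cube), so 3 | [L:Q]. As gcd(2,3) = 1, [L:Q] is divisible by 6. Conversely L is generated over Q by √210 and ∛48, so [L:Q] ≤ 2·3 = 6. Therefore [Q(√210, ∛48) : Q] = 6.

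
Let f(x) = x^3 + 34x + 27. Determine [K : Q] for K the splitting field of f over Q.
[K : Q] = 6

By the rational root test, any rational root of the monic integer polynomial f(x) = x^3 + 34x + 27 must be an integer dividing the constant term 27, i.e. one of ±{1, 3, 9, 27}. Evaluating: f(1) = 62, f(-1) = -8, f(3) = 156, f(-3) = -102, f(9) = 1062, f(-9) = -1008, f(27) = 20628, f(-27) = -20574; none is 0, so f has no rational root and is therefore irreducible over Q (a cubic with no linear factor over a field is irreducible). For an irreducible cubic, the Galois group is A_3 or S_3 according as the discriminant disc(f) = -4a^3 - 27b^2 = -4·(34)^3 - 27·(27)^2 = -176899 is or is not a square in Q. Here disc(f) = -176899 is not a perfect square in Q, so the Galois group of f over Q is not contained in A_3 and must be all of S_3. The splitting field has degree |S_3| = 6 over Q, so [K : Q] = 6.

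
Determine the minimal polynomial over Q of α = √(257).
m_α(x) = x^2 - 257

α satisfies α^2 - 257 = 0, so x^2 - 257 annihilates α. Since d = 257 is squarefree and ≠ 1, it is not a perfect square in Q, so x^2 - 257 has no rational root and is therefore irreducible over Q (a degree-2 polynomial over a field is irreducible iff it has no root). Hence m_α(x) = x^2 - 257.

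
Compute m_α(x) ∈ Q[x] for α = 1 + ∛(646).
m_α(x) = x^3 - 3x^2 + 3x - 647

Set β = α - 1 = ∛(646), so β^3 = 646. Then (α - 1)^3 - 646 = 0, i.e. α is a root of g(x) = (x - 1)^3 - 646 = x^3 - 3x^2 + 3x - 647. Since g(x) = h(x - 1) where h(x) = x^3 - 646, and h is irreducible over Q (because 646 is not a perfect cube, so h has no rational root, and a monic cubic with no rational root is irreducible), g is also irreducible (irreducibility is preserved under the substitution x → x - 1). Hence m_α(x) = x^3 - 3x^2 + 3x - 647.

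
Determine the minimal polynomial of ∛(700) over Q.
m_α(x) = x^3 - 700

α satisfies α^3 = 700, so x^3 - 700 annihilates α. By the rational root test, a rational root p/q (in lowest terms) of x^3 - 700 would satisfy p^3 = 700 q^3, forcing q = 1 and p^3 = 700; but 700 is not a perfect cube, contradiction. A monic cubic over Q with no rational root is irreducible (any nontrivial factorization would include a linear factor). Hence x^3 - 700 is the minimal polynomial of α, and in particular [Q(α):Q] = 3.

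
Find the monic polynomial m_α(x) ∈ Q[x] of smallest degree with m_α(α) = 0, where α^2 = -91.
m_α(x) = x^2 + 91

α satisfies α^2 + 91 = 0, so x^2 + 91 annihilates α. Since d = -91 is squarefree and ≠ 1, it is not a perfect square in Q, so x^2 + 91 has no rational root and is therefore irreducible over Q (a degree-2 polynomial over a field is irreducible iff it has no root). Hence m_α(x) = x^2 + 91.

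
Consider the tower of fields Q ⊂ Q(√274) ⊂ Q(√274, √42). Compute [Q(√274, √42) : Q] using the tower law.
[Q(√274, √42) : Q] = 4

[Q(√274):Q] = 2 (min poly x^2 - 274, irreducible since 274 is squarefree > 1). For the top step, suppose √42 ∈ Q(√274), say √42 = c + d√274 with c, d ∈ Q. Squaring: 42 = c^2 + 274d^2 + 2cd√274. Since √274 ∉ Q this forces 2cd = 0. If d = 0 then √42 = c ∈ Q, contradicting 42 squarefree > 1. If c = 0 then 42 = 274d^2, so 274·42 = (274d)^2 is a perfect square in Q — but 274·42 = 11508 is not a perfect square (since 274 and 42 are distinct squarefree integers). Contradiction. Hence √42 ∉ Q(√274), so x^2 - 42 stays irreducible over Q(√274) and [Q(√274, √42) : Q(√274)] = 2. By the tower law, [Q(√274, √42) : Q] = 2 · 2 = 4.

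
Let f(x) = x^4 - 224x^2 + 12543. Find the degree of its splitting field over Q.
[K : Q] = 4

Solving the quadratic in x^2: x^2 = (224 ± √(224^2 - 4·12543))/2 = (224 ± √4)/2 = (224 ± 2)/2, giving x^2 = 111 or x^2 = 113. So f(x) = (x^2 - 111)(x^2 - 113) and the roots of f are ±√111, ±√113. Hence the splitting field is K = Q(√111, √113). Since 111 and 113 are distinct squarefree integers > 1, their product 12543 is not a perfect square, so √113 ∉ Q(√111). By the tower law [K:Q] = [Q(√111,√113):Q(√111)] · [Q(√111):Q] = 2 · 2 = 4.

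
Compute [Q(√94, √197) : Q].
[Q(√94, √197) : Q] = 4

[Q(√94):Q] = 2 (min poly x^2 - 94, irreducible since 94 is squarefree > 1). For the top step, suppose √197 ∈ Q(√94), say √197 = c + d√94 with c, d ∈ Q. Squaring: 197 = c^2 + 94d^2 + 2cd√94. Since √94 ∉ Q this forces 2cd = 0. If d = 0 then √197 = c ∈ Q, contradicting 197 squarefree > 1. If c = 0 then 197 = 94d^2, so 94·197 = (94d)^2 is a perfect square in Q — but 94·197 = 18518 is not a perfect square (since 94 and 197 are distinct squarefree integers). Contradiction. Hence √197 ∉ Q(√94), so x^2 - 197 stays irreducible over Q(√94) and [Q(√94, √197) : Q(√94)] = 2. By the tower law, [Q(√94, √197) : Q] = 2 · 2 = 4.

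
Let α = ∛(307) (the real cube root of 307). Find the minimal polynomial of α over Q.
m_α(x) = x^3 - 307

α satisfies α^3 = 307, so x^3 - 307 annihilates α. By the rational root test, a rational root p/q (in lowest terms) of x^3 - 307 would satisfy p^3 = 307 q^3, forcing q = 1 and p^3 = 307; but 307 is not a perfect cube, contradiction. A monic cubic over Q with no rational root is irreducible (any nontrivial factorization would include a linear factor). Hence x^3 - 307 is the minimal polynomial of α, and in particular [Q(α):Q] = 3.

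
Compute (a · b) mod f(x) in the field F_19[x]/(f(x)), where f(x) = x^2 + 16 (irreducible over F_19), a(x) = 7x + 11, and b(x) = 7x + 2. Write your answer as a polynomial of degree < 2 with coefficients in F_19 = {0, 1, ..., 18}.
a · b ≡ 15x + 17 (mod f(x))

Multiply in F_19[x]: a(x)·b(x) = (7x + 11)·(7x + 2) = 11x^2 + 15x + 3. This has degree ≥ 2, so divide by f(x) over F_19: 11x^2 + 15x + 3 = (11)·(x^2 + 16) + (15x + 17). Hence a·b ≡ 15x + 17 (mod f). (F_19[x]/(f) is a field with 19^2 = 361 elements since f is irreducible of degree 2.)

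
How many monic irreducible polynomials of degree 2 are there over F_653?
There are 212878 monic irreducible polynomials of degree 2 over F_653

Each element of F_{653^2} that lies in no proper subfield is a root of exactly one monic irreducible of degree 2 over F_653, and each such polynomial has 2 distinct roots in F_{653^2}. By Möbius inversion the count is N_653(2) = (1/2) Σ_{d|2} μ(2/d) · 653^d = (1/2)(μ(2)·653^1 + μ(1)·653^2) = 425756/2 = 212878.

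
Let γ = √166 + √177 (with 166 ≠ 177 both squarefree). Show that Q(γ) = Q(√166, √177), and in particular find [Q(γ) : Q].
[Q(γ) : Q] = 4 (equivalently, Q(γ) = Q(√166, √177))

Obviously Q(γ) ⊆ Q(√166, √177), and [Q(√166, √177):Q] = 4 (since 166, 177 are distinct squarefree integers > 1 with 29382 not a perfect square). To show equality we compute the minimal polynomial of γ. From γ = √166 + √177: γ^2 = 166 + 2√(29382) + 177 = 343 + 2√(29382), so γ^2 - 343 = 2√(29382); squaring, (γ^2 - 343)^2 = 4·29382, i.e. γ^4 - 686γ^2 + 117649 - 117528 = 0, i.e. γ^4 - 686γ^2 + 121 = 0. So γ is a root of x^4 - 686x^2 + 121. This polynomial is irreducible over Q: it has no rational root (each ±√166 ± √177 is irrational), and any factorization into two quadratics over Q would force √(29382) ∈ Q (pairing opposite roots) or √166, √177 ∈ Q (other pairings), all impossible. Hence [Q(γ):Q] = 4 = [Q(√166, √177):Q], so Q(γ) = Q(√166, √177).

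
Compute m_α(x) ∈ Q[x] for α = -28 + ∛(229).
m_α(x) = x^3 + 84x^2 + 2352x + 21723

Set β = α + 28 = ∛(229), so β^3 = 229. Then (α + 28)^3 - 229 = 0, i.e. α is a root of g(x) = (x + 28)^3 - 229 = x^3 + 84x^2 + 2352x + 21723. Since g(x) = h(x + 28) where h(x) = x^3 - 229, and h is irreducible over Q (because 229 is not a perfect cube, so h has no rational root, and a monic cubic with no rational root is irreducible), g is also irreducible (irreducibility is preserved under the substitution x → x + 28). Hence m_α(x) = x^3 + 84x^2 + 2352x + 21723.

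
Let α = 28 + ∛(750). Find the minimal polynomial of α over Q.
m_α(x) = x^3 - 84x^2 + 2352x - 22702

Set β = α - 28 = ∛(750), so β^3 = 750. Then (α - 28)^3 - 750 = 0, i.e. α is a root of g(x) = (x - 28)^3 - 750 = x^3 - 84x^2 + 2352x - 22702. Since g(x) = h(x - 28) where h(x) = x^3 - 750, and h is irreducible over Q (because 750 is not a perfect cube, so h has no rational root, and a monic cubic with no rational root is irreducible), g is also irreducible (irreducibility is preserved under the substitution x → x - 28). Hence m_α(x) = x^3 - 84x^2 + 2352x - 22702.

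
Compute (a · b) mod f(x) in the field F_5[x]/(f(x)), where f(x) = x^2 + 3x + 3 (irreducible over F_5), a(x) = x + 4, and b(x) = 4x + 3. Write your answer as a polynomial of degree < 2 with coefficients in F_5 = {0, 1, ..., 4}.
a · b ≡ 2x (mod f(x))

Multiply in F_5[x]: a(x)·b(x) = (x + 4)·(4x + 3) = 4x^2 + 4x + 2. This has degree ≥ 2, so divide by f(x) over F_5: 4x^2 + 4x + 2 = (4)·(x^2 + 3x + 3) + (2x). Hence a·b ≡ 2x (mod f). (F_5[x]/(f) is a field with 5^2 = 25 elements since f is irreducible of degree 2.)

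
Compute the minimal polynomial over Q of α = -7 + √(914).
m_α(x) = x^2 + 14x - 865

From α + 7 = √(914), squaring gives (α + 7)^2 = 914, i.e. α^2 + 14α + 49 = 914, so α^2 + 14α - 865 = 0. The discriminant of x^2 + 14x - 865 is (14)^2 - 4·(-865) = 196 + 3460 = 3656, and 4·(914) is not a perfect square in Q since 914 is squarefree and ≠ 1. Hence x^2 + 14x - 865 is irreducible over Q and is the minimal polynomial of α.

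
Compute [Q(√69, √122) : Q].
[Q(√69, √122) : Q] = 4

[Q(√69):Q] = 2 (min poly x^2 - 69, irreducible since 69 is squarefree > 1). For the top step, suppose √122 ∈ Q(√69), say √122 = c + d√69 with c, d ∈ Q. Squaring: 122 = c^2 + 69d^2 + 2cd√69. Since √69 ∉ Q this forces 2cd = 0. If d = 0 then √122 = c ∈ Q, contradicting 122 squarefree > 1. If c = 0 then 122 = 69d^2, so 69·122 = (69d)^2 is a perfect square in Q — but 69·122 = 8418 is not a perfect square (since 69 and 122 are distinct squarefree integers). Contradiction. Hence √122 ∉ Q(√69), so x^2 - 122 stays irreducible over Q(√69) and [Q(√69, √122) : Q(√69)] = 2. By the tower law, [Q(√69, √122) : Q] = 2 · 2 = 4.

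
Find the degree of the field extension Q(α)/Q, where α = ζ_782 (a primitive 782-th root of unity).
[Q(α):Q] = 352

The minimal polynomial of ζ_782 over Q is the 782-th cyclotomic polynomial Φ_782(x), which is irreducible over Q and has degree φ(782) = 352. Hence [Q(α):Q] = φ(782) = 352.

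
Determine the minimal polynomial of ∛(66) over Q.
m_α(x) = x^3 - 66

α satisfies α^3 = 66, so x^3 - 66 annihilates α. By the rational root test, a rational root p/q (in lowest terms) of x^3 - 66 would satisfy p^3 = 66 q^3, forcing q = 1 and p^3 = 66; but 66 is not a perfect cube, contradiction. A monic cubic over Q with no rational root is irreducible (any nontrivial factorization would include a linear factor). Hence x^3 - 66 is the minimal polynomial of α, and in particular [Q(α):Q] = 3.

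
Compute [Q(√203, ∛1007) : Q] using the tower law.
[Q(√203, ∛1007) : Q] = 6

Let L = Q(√203, ∛1007). Since Q(√203) ⊂ L and [Q(√203):Q] = 2, the tower law gives 2 | [L:Q]. Likewise Q(∛1007) ⊂ L with [Q(∛1007):Q] = 3 (because 1007 is not a perfect cube), so 3 | [L:Q]. As gcd(2,3) = 1, [L:Q] is divisible by 6. Conversely L is generated over Q by √203 and ∛1007, so [L:Q] ≤ 2·3 = 6. Therefore [Q(√203, ∛1007) : Q] = 6.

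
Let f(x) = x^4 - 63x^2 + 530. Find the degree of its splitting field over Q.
[K : Q] = 4

Solving the quadratic in x^2: x^2 = (63 ± √(63^2 - 4·530))/2 = (63 ± √1849)/2 = (63 ± 43)/2, giving x^2 = 10 or x^2 = 53. So f(x) = (x^2 - 10)(x^2 - 53) and the roots of f are ±√10, ±√53. Hence the splitting field is K = Q(√10, √53). Since 10 and 53 are distinct squarefree integers > 1, their product 530 is not a perfect square, so √53 ∉ Q(√10). By the tower law [K:Q] = [Q(√10,√53):Q(√10)] · [Q(√10):Q] = 2 · 2 = 4.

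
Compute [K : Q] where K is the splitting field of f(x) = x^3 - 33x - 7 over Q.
[K : Q] = 6

By the rational root test, any rational root of the monic integer polynomial f(x) = x^3 - 33x - 7 must be an integer dividing the constant term -7, i.e. one of ±{1, 7}. Evaluating: f(1) = -39, f(-1) = 25, f(7) = 105, f(-7) = -119; none is 0, so f has no rational root and is therefore irreducible over Q (a cubic with no linear factor over a field is irreducible). For an irreducible cubic, the Galois group is A_3 or S_3 according as the discriminant disc(f) = -4a^3 - 27b^2 = -4·(-33)^3 - 27·(-7)^2 = 142425 is or is not a square in Q. Here disc(f) = 142425 is not a perfect square in Q, so the Galois group of f over Q is not contained in A_3 and must be all of S_3. The splitting field has degree |S_3| = 6 over Q, so [K : Q] = 6.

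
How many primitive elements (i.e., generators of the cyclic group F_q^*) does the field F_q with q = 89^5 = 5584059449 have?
There are φ(5584059448) = 2511600000 primitive elements

F_q^* is cyclic of order q - 1 = 5584059448. A cyclic group of order m has exactly φ(m) generators. Here m = 5584059448 = 2^3 · 11 · 131 · 691 · 701, so the number of primitive elements is φ(5584059448) = 2511600000.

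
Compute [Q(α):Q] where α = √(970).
[Q(α):Q] = 2

[Q(α):Q] equals the degree of the minimal polynomial of α. Here α^2 = 970 and x^2 - 970 is irreducible (d = 970 is squarefree, ≠ 1, hence not a square), so deg(m_α) = 2. Thus [Q(α):Q] = 2.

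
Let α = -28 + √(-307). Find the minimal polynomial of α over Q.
m_α(x) = x^2 + 56x + 1091

From α + 28 = √(-307), squaring gives (α + 28)^2 = -307, i.e. α^2 + 56α + 784 = -307, so α^2 + 56α + 1091 = 0. The discriminant of x^2 + 56x + 1091 is (56)^2 - 4·(1091) = 3136 - 4364 = -1228, and 4·(-307) is not a perfect square in Q since -307 is squarefree and ≠ 1. Hence x^2 + 56x + 1091 is irreducible over Q and is the minimal polynomial of α.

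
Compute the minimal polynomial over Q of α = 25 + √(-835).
m_α(x) = x^2 - 50x + 1460

From α - 25 = √(-835), squaring gives (α - 25)^2 = -835, i.e. α^2 - 50α + 625 = -835, so α^2 - 50α + 1460 = 0. The discriminant of x^2 - 50x + 1460 is (-50)^2 - 4·(1460) = 2500 - 5840 = -3340, and 4·(-835) is not a perfect square in Q since -835 is squarefree and ≠ 1. Hence x^2 - 50x + 1460 is irreducible over Q and is the minimal polynomial of α.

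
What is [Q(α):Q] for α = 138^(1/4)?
[Q(α):Q] = 4

α is a root of x^4 - 138. By Eisenstein's criterion at the prime p = 2 (which divides the constant term 138 but p^2 = 4 does not, since 138 is squarefree), x^4 - 138 is irreducible over Q. Hence [Q(α):Q] = 4.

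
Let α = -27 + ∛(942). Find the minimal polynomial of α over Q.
m_α(x) = x^3 + 81x^2 + 2187x + 18741

Set β = α + 27 = ∛(942), so β^3 = 942. Then (α + 27)^3 - 942 = 0, i.e. α is a root of g(x) = (x + 27)^3 - 942 = x^3 + 81x^2 + 2187x + 18741. Since g(x) = h(x + 27) where h(x) = x^3 - 942, and h is irreducible over Q (because 942 is not a perfect cube, so h has no rational root, and a monic cubic with no rational root is irreducible), g is also irreducible (irreducibility is preserved under the substitution x → x + 27). Hence m_α(x) = x^3 + 81x^2 + 2187x + 18741.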